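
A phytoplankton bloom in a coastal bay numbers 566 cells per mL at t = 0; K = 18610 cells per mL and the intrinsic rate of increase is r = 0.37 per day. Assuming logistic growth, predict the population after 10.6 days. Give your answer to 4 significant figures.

A = (K − N₀)/N₀ = (18610 − 566)/566 = 31.88.
N(t) = K/(1 + A·e^(−rt)) = 18610/(1 + 31.88×e^(−0.37×10.6)).
e^(−3.922) = 0.019801; denominator = 1 + 31.88×0.019801 = 1.6313.
N = 18610/1.6313 = 11408.3.

11410 cells per mL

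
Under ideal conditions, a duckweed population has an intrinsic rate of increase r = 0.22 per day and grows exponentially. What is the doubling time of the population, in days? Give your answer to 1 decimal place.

3.2 days

Doubling time t_d = ln(2)/r = 0.6931/0.22 = 3.1507.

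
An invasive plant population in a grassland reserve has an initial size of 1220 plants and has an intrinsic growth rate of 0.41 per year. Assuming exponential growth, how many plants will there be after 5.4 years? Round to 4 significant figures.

N(t) = N₀·e^(rt) = 1220 × e^(0.41×5.4) = 1220 × e^2.214.
e^2.214 ≈ 9.1523, so N ≈ 1220 × 9.1523 = 11165.7.

11170 plants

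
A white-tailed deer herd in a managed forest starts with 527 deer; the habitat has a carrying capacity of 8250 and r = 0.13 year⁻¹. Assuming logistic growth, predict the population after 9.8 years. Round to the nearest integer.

1618 deer

A = (K − N₀)/N₀ = (8250 − 527)/527 = 14.655.
N(t) = K/(1 + A·e^(−rt)) = 8250/(1 + 14.655×e^(−0.13×9.8)).
e^(−1.274) = 0.27971; denominator = 1 + 14.655×0.27971 = 5.0991.
N = 8250/5.0991 = 1617.95.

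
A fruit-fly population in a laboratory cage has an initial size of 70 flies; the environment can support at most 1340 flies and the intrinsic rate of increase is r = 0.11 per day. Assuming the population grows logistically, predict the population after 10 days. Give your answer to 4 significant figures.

190.4 flies

A = (K − N₀)/N₀ = (1340 − 70)/70 = 18.143.
N(t) = K/(1 + A·e^(−rt)) = 1340/(1 + 18.143×e^(−0.11×10)).
e^(−1.1) = 0.33287; denominator = 1 + 18.143×0.33287 = 7.0392.
N = 1340/7.0392 = 190.362.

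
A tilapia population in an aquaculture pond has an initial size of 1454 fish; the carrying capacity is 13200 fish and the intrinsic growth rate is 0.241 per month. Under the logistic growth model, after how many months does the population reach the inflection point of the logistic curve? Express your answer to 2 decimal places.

Logistic growth is fastest at N = K/2 = 6600.
A = (K − N₀)/N₀ = 8.0784. Set K/(1 + A·e^(−rt)) = K/2 → A·e^(−rt) = 1.
e^(−0.241t) = 1/8.0784 = 0.123787, so t = ln(8.0784)/0.241 = 2.0892/0.241 = 8.6689.

8.67 months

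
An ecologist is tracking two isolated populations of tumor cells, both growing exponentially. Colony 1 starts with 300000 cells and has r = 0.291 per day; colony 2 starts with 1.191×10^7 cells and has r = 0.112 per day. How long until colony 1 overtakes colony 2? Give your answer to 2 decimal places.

20.57 days

Set 300000·e^(0.291t) = 1.191×10^7·e^(0.112t).
e^((0.291 − 0.112)t) = 1.191×10^7/300000 → e^(0.179·t) = 39.7.
0.179·t = ln(39.7) = 3.6814, so t = 3.6814/0.179 = 20.566.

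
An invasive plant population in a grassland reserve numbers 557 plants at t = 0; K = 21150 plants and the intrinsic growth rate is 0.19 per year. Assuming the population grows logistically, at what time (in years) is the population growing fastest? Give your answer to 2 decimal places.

19.00 years

Logistic growth is fastest at N = K/2 = 10575.
A = (K − N₀)/N₀ = 36.971. Set K/(1 + A·e^(−rt)) = K/2 → A·e^(−rt) = 1.
e^(−0.19t) = 1/36.971 = 0.027048, so t = ln(36.971)/0.19 = 3.6101/0.19 = 19.001.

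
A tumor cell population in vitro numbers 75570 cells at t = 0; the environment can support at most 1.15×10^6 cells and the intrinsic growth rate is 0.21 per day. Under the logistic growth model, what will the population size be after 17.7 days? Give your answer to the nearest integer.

854646 cells

A = (K − N₀)/N₀ = (1.15×10^6 − 75570)/75570 = 14.218.
N(t) = K/(1 + A·e^(−rt)) = 1.15×10^6/(1 + 14.218×e^(−0.21×17.7)).
e^(−3.717) = 0.024307; denominator = 1 + 14.218×0.024307 = 1.3456.
N = 1.15×10^6/1.3456 = 854646.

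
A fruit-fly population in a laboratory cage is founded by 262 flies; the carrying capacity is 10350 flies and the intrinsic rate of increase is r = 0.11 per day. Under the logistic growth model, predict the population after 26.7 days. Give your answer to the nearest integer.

3403 flies

A = (K − N₀)/N₀ = (10350 − 262)/262 = 38.504.
N(t) = K/(1 + A·e^(−rt)) = 10350/(1 + 38.504×e^(−0.11×26.7)).
e^(−2.937) = 0.053025; denominator = 1 + 38.504×0.053025 = 3.0416.
N = 10350/3.0416 = 3402.76.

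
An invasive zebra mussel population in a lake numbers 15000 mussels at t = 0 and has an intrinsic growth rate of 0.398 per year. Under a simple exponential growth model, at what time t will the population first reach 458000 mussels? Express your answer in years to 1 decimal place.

8.6 years

Set N₀·e^(rt) = 458000: e^(0.398·t) = 458000/15000 = 30.533.
0.398·t = ln(30.533) = 3.4188, so t = 3.4188/0.398 = 8.59.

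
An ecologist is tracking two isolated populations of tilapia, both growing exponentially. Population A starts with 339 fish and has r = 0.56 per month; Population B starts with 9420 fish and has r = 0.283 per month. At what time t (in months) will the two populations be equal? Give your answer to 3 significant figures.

12.0 months

Set 339·e^(0.56t) = 9420·e^(0.283t).
e^((0.56 − 0.283)t) = 9420/339 → e^(0.277·t) = 27.788.
0.277·t = ln(27.788) = 3.3246, so t = 3.3246/0.277 = 12.002.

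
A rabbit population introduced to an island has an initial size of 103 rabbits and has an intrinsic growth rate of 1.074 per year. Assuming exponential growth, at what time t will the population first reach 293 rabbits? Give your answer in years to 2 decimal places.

Set N₀·e^(rt) = 293: e^(1.074·t) = 293/103 = 2.8447.
1.074·t = ln(2.8447) = 1.0454, so t = 1.0454/1.074 = 0.97341.

0.97 years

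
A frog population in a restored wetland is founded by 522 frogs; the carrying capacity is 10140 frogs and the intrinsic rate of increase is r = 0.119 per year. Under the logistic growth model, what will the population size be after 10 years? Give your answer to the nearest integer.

1535 frogs

A = (K − N₀)/N₀ = (10140 − 522)/522 = 18.425.
N(t) = K/(1 + A·e^(−rt)) = 10140/(1 + 18.425×e^(−0.119×10)).
e^(−1.19) = 0.30422; denominator = 1 + 18.425×0.30422 = 6.6054.
N = 10140/6.6054 = 1535.12.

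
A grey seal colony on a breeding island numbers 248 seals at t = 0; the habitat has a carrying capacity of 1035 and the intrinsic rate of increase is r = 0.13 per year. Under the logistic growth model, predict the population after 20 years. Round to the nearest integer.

A = (K − N₀)/N₀ = (1035 − 248)/248 = 3.1734.
N(t) = K/(1 + A·e^(−rt)) = 1035/(1 + 3.1734×e^(−0.13×20)).
e^(−2.6) = 0.074274; denominator = 1 + 3.1734×0.074274 = 1.2357.
N = 1035/1.2357 = 837.583.

838 seals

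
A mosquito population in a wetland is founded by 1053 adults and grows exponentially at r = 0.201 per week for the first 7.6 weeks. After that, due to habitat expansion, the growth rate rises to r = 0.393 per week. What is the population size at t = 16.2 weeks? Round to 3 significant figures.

Phase 1: N(7.6) = 1053·e^(0.201×7.6) = 1053·e^1.528 = 4851.28.
Phase 2 runs for 16.2 − 7.6 = 8.6 weeks at r = 0.393.
N(16.2) = 4851.28·e^(0.393×8.6) = 4851.28·e^3.38 = 142457.

142000 adults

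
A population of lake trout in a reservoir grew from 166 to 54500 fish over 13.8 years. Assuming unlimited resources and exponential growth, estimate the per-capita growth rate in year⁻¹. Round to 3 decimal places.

From N(t) = N₀·e^(rt): e^(r·13.8) = 54500/166 = 328.31.
r·13.8 = ln(328.31) = 5.794, so r = 5.794/13.8 = 0.41985.

0.420 per year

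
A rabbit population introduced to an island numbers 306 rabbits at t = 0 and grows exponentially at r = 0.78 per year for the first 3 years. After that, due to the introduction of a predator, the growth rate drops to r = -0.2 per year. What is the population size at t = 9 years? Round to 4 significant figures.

Phase 1: N(3) = 306·e^(0.78×3) = 306·e^2.34 = 3176.66.
Phase 2 runs for 9 − 3 = 6 years at r = -0.2.
N(9) = 3176.66·e^(-0.2×6) = 3176.66·e^-1.2 = 956.791.

956.8 rabbits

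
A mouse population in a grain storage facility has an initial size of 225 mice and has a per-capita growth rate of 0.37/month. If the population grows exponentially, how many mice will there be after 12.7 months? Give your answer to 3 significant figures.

N(t) = N₀·e^(rt) = 225 × e^(0.37×12.7) = 225 × e^4.699.
e^4.699 ≈ 109.84, so N ≈ 225 × 109.84 = 24713.4.

24700 mice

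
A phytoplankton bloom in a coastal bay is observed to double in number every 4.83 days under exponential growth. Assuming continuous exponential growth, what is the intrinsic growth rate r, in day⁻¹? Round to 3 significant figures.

r = ln(2)/t_d = 0.6931/4.83 = 0.14351.

0.144 per day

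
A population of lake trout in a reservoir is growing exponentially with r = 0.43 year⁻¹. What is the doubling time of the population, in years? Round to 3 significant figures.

1.61 years

Doubling time t_d = ln(2)/r = 0.6931/0.43 = 1.612.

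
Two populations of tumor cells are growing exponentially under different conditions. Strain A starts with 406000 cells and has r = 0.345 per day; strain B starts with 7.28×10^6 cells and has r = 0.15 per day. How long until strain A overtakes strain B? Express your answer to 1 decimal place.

14.8 days

Set 406000·e^(0.345t) = 7.28×10^6·e^(0.15t).
e^((0.345 − 0.15)t) = 7.28×10^6/406000 → e^(0.195·t) = 17.931.
0.195·t = ln(17.931) = 2.8865, so t = 2.8865/0.195 = 14.803.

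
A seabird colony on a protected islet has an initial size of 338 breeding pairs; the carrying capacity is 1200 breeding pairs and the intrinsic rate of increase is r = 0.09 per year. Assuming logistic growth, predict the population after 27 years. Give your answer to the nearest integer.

A = (K − N₀)/N₀ = (1200 − 338)/338 = 2.5503.
N(t) = K/(1 + A·e^(−rt)) = 1200/(1 + 2.5503×e^(−0.09×27)).
e^(−2.43) = 0.088037; denominator = 1 + 2.5503×0.088037 = 1.2245.
N = 1200/1.2245 = 979.976.

980 breeding pairs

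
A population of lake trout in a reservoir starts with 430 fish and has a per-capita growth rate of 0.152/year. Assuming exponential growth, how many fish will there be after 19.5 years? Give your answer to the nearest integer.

8331 fish

N(t) = N₀·e^(rt) = 430 × e^(0.152×19.5) = 430 × e^2.964.
e^2.964 ≈ 19.375, so N ≈ 430 × 19.375 = 8331.39.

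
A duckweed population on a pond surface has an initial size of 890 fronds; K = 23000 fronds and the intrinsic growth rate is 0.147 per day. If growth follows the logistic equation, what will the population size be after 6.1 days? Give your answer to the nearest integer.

2066 fronds

A = (K − N₀)/N₀ = (23000 − 890)/890 = 24.843.
N(t) = K/(1 + A·e^(−rt)) = 23000/(1 + 24.843×e^(−0.147×6.1)).
e^(−0.8967) = 0.40791; denominator = 1 + 24.843×0.40791 = 11.134.
N = 23000/11.134 = 2065.81.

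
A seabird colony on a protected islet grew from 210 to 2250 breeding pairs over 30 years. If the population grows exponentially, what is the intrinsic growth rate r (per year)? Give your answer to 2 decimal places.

0.08 per year

From N(t) = N₀·e^(rt): e^(r·30) = 2250/210 = 10.714.
r·30 = ln(10.714) = 2.3716, so r = 2.3716/30 = 0.079053.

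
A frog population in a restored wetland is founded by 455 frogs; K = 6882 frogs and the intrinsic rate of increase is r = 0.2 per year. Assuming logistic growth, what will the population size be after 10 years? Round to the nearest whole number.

A = (K − N₀)/N₀ = (6882 − 455)/455 = 14.125.
N(t) = K/(1 + A·e^(−rt)) = 6882/(1 + 14.125×e^(−0.2×10)).
e^(−2) = 0.13534; denominator = 1 + 14.125×0.13534 = 2.9116.
N = 6882/2.9116 = 2363.61.

2364 frogs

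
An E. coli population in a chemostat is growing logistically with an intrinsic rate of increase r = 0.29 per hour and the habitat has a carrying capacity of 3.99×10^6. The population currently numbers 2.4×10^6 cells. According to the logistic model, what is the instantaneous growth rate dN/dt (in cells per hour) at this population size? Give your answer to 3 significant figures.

dN/dt = rN(1 − N/K) = 0.29 × 2.4×10^6 × (1 − 2.4×10^6/3.99×10^6).
1 − 2.4×10^6/3.99×10^6 = 0.3985; dN/dt = 0.29 × 2.4×10^6 × 0.3985 = 2.77353×10^5.

277000 cells per hour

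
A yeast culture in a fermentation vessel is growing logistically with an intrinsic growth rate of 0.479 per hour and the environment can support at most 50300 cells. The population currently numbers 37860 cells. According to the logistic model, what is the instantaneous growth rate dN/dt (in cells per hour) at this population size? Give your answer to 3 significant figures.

4490 cells per hour

dN/dt = rN(1 − N/K) = 0.479 × 37860 × (1 − 37860/50300).
1 − 37860/50300 = 0.24732; dN/dt = 0.479 × 37860 × 0.24732 = 4485.1.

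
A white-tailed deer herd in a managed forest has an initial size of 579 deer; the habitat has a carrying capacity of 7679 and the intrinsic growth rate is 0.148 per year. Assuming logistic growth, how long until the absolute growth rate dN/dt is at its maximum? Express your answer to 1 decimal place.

16.9 years

Logistic growth is fastest at N = K/2 = 3839.5.
A = (K − N₀)/N₀ = 12.263. Set K/(1 + A·e^(−rt)) = K/2 → A·e^(−rt) = 1.
e^(−0.148t) = 1/12.263 = 0.0815493, so t = ln(12.263)/0.148 = 2.5065/0.148 = 16.936.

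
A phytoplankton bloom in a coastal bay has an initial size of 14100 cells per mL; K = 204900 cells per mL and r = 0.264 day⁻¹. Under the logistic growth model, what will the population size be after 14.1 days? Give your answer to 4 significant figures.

A = (K − N₀)/N₀ = (204900 − 14100)/14100 = 13.532.
N(t) = K/(1 + A·e^(−rt)) = 204900/(1 + 13.532×e^(−0.264×14.1)).
e^(−3.722) = 0.024176; denominator = 1 + 13.532×0.024176 = 1.3271.
N = 204900/1.3271 = 154391.

154400 cells per mL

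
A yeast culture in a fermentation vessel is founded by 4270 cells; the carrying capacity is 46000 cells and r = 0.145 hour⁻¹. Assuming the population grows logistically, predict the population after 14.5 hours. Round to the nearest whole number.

A = (K − N₀)/N₀ = (46000 − 4270)/4270 = 9.7728.
N(t) = K/(1 + A·e^(−rt)) = 46000/(1 + 9.7728×e^(−0.145×14.5)).
e^(−2.103) = 0.12215; denominator = 1 + 9.7728×0.12215 = 2.1938.
N = 46000/2.1938 = 20968.6.

20969 cells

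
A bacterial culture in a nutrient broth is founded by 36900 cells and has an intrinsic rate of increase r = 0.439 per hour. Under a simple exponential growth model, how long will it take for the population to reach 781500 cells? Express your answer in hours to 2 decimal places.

6.95 hours

Set N₀·e^(rt) = 781500: e^(0.439·t) = 781500/36900 = 21.179.
0.439·t = ln(21.179) = 3.053, so t = 3.053/0.439 = 6.9545.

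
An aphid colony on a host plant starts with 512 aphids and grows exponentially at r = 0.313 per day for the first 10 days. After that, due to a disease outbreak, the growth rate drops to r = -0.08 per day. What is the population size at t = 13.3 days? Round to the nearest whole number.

8994 aphids

Phase 1: N(10) = 512·e^(0.313×10) = 512·e^3.13 = 11711.5.
Phase 2 runs for 13.3 − 10 = 3.3 days at r = -0.08.
N(13.3) = 11711.5·e^(-0.08×3.3) = 11711.5·e^-0.264 = 8994.1.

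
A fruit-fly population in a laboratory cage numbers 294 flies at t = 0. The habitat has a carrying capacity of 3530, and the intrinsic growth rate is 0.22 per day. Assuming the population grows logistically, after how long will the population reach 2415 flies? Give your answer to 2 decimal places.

A = (K − N₀)/N₀ = (3530 − 294)/294 = 11.007.
Solve 3530/(1 + 11.007·e^(−0.22t)) = 2415: 1 + 11.007·e^(−0.22t) = 1.4617, so e^(−0.22t) = 0.0419466.
−0.22·t = ln(0.0419466) = -3.1714, so t = 3.1714/0.22 = 14.415.

14.42 days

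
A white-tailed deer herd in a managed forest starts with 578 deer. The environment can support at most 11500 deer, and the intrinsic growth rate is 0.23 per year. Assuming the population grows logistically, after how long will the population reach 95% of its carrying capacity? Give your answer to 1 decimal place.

25.6 years

A = (K − N₀)/N₀ = (11500 − 578)/578 = 18.896.
Solve 11500/(1 + 18.896·e^(−0.23t)) = 10925: 1 + 18.896·e^(−0.23t) = 1.0526, so e^(−0.23t) = 0.0027853.
−0.23·t = ln(0.0027853) = -5.8834, so t = 5.8834/0.23 = 25.58.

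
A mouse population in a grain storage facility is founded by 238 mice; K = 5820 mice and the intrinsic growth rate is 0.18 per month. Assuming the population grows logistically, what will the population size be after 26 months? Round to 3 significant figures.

A = (K − N₀)/N₀ = (5820 − 238)/238 = 23.454.
N(t) = K/(1 + A·e^(−rt)) = 5820/(1 + 23.454×e^(−0.18×26)).
e^(−4.68) = 0.009279; denominator = 1 + 23.454×0.009279 = 1.2176.
N = 5820/1.2176 = 4779.79.

4780 mice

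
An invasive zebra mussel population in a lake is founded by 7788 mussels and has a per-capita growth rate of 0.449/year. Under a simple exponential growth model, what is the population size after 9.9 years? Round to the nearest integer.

663603 mussels

N(t) = N₀·e^(rt) = 7788 × e^(0.449×9.9) = 7788 × e^4.445.
e^4.445 ≈ 85.208, so N ≈ 7788 × 85.208 = 663603.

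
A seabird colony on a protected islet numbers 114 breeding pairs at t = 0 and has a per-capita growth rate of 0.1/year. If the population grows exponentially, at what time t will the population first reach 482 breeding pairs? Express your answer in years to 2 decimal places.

Set N₀·e^(rt) = 482: e^(0.1·t) = 482/114 = 4.2281.
0.1·t = ln(4.2281) = 1.4417, so t = 1.4417/0.1 = 14.417.

14.42 years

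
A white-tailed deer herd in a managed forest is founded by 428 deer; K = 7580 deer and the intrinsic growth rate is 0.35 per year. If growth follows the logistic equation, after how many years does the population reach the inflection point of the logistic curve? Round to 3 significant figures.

8.05 years

Logistic growth is fastest at N = K/2 = 3790.
A = (K − N₀)/N₀ = 16.71. Set K/(1 + A·e^(−rt)) = K/2 → A·e^(−rt) = 1.
e^(−0.35t) = 1/16.71 = 0.0598434, so t = ln(16.71)/0.35 = 2.816/0.35 = 8.0458.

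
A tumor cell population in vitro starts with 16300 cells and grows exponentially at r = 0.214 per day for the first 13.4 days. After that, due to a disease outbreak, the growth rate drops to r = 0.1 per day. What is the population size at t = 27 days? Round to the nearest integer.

Phase 1: N(13.4) = 16300·e^(0.214×13.4) = 16300·e^2.868 = 286794.
Phase 2 runs for 27 − 13.4 = 13.6 days at r = 0.1.
N(27) = 286794·e^(0.1×13.6) = 286794·e^1.36 = 1.117406×10^6.

1117406 cells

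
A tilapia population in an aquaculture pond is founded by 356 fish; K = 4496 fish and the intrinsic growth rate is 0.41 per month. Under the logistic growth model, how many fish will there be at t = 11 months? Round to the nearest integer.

3986 fish

A = (K − N₀)/N₀ = (4496 − 356)/356 = 11.629.
N(t) = K/(1 + A·e^(−rt)) = 4496/(1 + 11.629×e^(−0.41×11)).
e^(−4.51) = 0.010998; denominator = 1 + 11.629×0.010998 = 1.1279.
N = 4496/1.1279 = 3986.16.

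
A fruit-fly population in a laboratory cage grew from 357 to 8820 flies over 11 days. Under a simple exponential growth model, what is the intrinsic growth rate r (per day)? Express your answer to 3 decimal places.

0.292 per day

From N(t) = N₀·e^(rt): e^(r·11) = 8820/357 = 24.706.
r·11 = ln(24.706) = 3.207, so r = 3.207/11 = 0.29155.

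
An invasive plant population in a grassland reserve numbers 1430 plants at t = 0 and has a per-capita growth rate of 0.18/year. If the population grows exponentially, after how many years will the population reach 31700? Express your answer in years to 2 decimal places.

Set N₀·e^(rt) = 31700: e^(0.18·t) = 31700/1430 = 22.168.
0.18·t = ln(22.168) = 3.0986, so t = 3.0986/0.18 = 17.215.

17.21 years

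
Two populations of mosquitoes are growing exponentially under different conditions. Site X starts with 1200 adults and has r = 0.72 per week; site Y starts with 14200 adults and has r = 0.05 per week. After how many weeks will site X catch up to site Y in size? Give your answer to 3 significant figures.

Set 1200·e^(0.72t) = 14200·e^(0.05t).
e^((0.72 − 0.05)t) = 14200/1200 → e^(0.67·t) = 11.833.
0.67·t = ln(11.833) = 2.4709, so t = 2.4709/0.67 = 3.6879.

3.69 weeks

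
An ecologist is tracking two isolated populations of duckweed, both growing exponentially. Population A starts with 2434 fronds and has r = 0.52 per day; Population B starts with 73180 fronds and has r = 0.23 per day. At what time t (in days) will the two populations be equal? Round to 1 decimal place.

11.7 days

Set 2434·e^(0.52t) = 73180·e^(0.23t).
e^((0.52 − 0.23)t) = 73180/2434 → e^(0.29·t) = 30.066.
0.29·t = ln(30.066) = 3.4034, so t = 3.4034/0.29 = 11.736.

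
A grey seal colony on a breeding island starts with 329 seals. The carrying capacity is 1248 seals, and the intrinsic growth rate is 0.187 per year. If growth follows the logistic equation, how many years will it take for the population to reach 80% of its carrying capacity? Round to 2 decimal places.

12.91 years

A = (K − N₀)/N₀ = (1248 − 329)/329 = 2.7933.
Solve 1248/(1 + 2.7933·e^(−0.187t)) = 998.4: 1 + 2.7933·e^(−0.187t) = 1.25, so e^(−0.187t) = 0.0894995.
−0.187·t = ln(0.0894995) = -2.4135, so t = 2.4135/0.187 = 12.907.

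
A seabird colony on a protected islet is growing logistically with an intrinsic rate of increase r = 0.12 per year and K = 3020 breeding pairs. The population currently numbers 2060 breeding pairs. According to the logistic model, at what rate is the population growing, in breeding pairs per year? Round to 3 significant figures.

dN/dt = rN(1 − N/K) = 0.12 × 2060 × (1 − 2060/3020).
1 − 2060/3020 = 0.31788; dN/dt = 0.12 × 2060 × 0.31788 = 78.58.

78.6 breeding pairs per year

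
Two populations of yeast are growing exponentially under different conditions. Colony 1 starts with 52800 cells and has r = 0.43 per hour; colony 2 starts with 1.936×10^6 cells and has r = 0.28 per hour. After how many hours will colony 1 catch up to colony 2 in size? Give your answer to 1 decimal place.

Set 52800·e^(0.43t) = 1.936×10^6·e^(0.28t).
e^((0.43 − 0.28)t) = 1.936×10^6/52800 → e^(0.15·t) = 36.667.
0.15·t = ln(36.667) = 3.6019, so t = 3.6019/0.15 = 24.012.

24.0 hours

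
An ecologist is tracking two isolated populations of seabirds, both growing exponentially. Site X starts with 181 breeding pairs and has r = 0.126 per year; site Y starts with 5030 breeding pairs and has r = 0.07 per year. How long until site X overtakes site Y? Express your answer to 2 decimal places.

59.37 years

Set 181·e^(0.126t) = 5030·e^(0.07t).
e^((0.126 − 0.07)t) = 5030/181 → e^(0.056·t) = 27.79.
0.056·t = ln(27.79) = 3.3247, so t = 3.3247/0.056 = 59.369.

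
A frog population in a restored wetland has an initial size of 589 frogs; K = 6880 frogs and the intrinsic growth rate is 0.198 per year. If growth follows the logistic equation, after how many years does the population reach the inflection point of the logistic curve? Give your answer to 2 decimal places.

Logistic growth is fastest at N = K/2 = 3440.
A = (K − N₀)/N₀ = 10.681. Set K/(1 + A·e^(−rt)) = K/2 → A·e^(−rt) = 1.
e^(−0.198t) = 1/10.681 = 0.0936258, so t = ln(10.681)/0.198 = 2.3684/0.198 = 11.962.

11.96 years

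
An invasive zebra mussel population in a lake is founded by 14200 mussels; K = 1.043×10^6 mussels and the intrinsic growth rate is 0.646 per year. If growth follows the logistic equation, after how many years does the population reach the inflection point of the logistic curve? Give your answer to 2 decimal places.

Logistic growth is fastest at N = K/2 = 521500.
A = (K − N₀)/N₀ = 72.451. Set K/(1 + A·e^(−rt)) = K/2 → A·e^(−rt) = 1.
e^(−0.646t) = 1/72.451 = 0.0138025, so t = ln(72.451)/0.646 = 4.2829/0.646 = 6.6299.

6.63 years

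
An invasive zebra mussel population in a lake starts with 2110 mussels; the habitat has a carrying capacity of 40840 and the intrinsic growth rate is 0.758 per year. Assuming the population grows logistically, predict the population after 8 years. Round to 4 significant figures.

A = (K − N₀)/N₀ = (40840 − 2110)/2110 = 18.355.
N(t) = K/(1 + A·e^(−rt)) = 40840/(1 + 18.355×e^(−0.758×8)).
e^(−6.064) = 0.0023251; denominator = 1 + 18.355×0.0023251 = 1.0427.
N = 40840/1.0427 = 39168.4.

39170 mussels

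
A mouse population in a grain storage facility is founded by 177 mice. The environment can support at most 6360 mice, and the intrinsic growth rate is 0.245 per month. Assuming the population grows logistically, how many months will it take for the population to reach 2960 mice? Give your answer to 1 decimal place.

13.9 months

A = (K − N₀)/N₀ = (6360 − 177)/177 = 34.932.
Solve 6360/(1 + 34.932·e^(−0.245t)) = 2960: 1 + 34.932·e^(−0.245t) = 2.1486, so e^(−0.245t) = 0.0328822.
−0.245·t = ln(0.0328822) = -3.4148, so t = 3.4148/0.245 = 13.938.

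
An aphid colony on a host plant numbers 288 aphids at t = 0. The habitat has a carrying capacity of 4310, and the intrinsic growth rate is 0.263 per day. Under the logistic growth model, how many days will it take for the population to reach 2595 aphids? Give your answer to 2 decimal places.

A = (K − N₀)/N₀ = (4310 − 288)/288 = 13.965.
Solve 4310/(1 + 13.965·e^(−0.263t)) = 2595: 1 + 13.965·e^(−0.263t) = 1.6609, so e^(−0.263t) = 0.0473235.
−0.263·t = ln(0.0473235) = -3.0507, so t = 3.0507/0.263 = 11.6.

11.60 days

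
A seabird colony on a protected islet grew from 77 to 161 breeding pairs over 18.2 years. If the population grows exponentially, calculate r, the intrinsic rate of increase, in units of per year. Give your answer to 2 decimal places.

0.04 per year

From N(t) = N₀·e^(rt): e^(r·18.2) = 161/77 = 2.0909.
r·18.2 = ln(2.0909) = 0.7376, so r = 0.7376/18.2 = 0.040527.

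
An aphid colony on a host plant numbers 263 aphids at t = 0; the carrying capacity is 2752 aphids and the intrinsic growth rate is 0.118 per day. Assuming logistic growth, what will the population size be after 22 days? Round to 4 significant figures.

1613 aphids

A = (K − N₀)/N₀ = (2752 − 263)/263 = 9.4639.
N(t) = K/(1 + A·e^(−rt)) = 2752/(1 + 9.4639×e^(−0.118×22)).
e^(−2.596) = 0.074571; denominator = 1 + 9.4639×0.074571 = 1.7057.
N = 2752/1.7057 = 1613.38.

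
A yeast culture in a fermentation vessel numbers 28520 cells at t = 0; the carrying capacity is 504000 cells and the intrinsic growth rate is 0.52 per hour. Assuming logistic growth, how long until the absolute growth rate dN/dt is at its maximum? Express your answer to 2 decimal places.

Logistic growth is fastest at N = K/2 = 252000.
A = (K − N₀)/N₀ = 16.672. Set K/(1 + A·e^(−rt)) = K/2 → A·e^(−rt) = 1.
e^(−0.52t) = 1/16.672 = 0.0599815, so t = ln(16.672)/0.52 = 2.8137/0.52 = 5.411.

5.41 hours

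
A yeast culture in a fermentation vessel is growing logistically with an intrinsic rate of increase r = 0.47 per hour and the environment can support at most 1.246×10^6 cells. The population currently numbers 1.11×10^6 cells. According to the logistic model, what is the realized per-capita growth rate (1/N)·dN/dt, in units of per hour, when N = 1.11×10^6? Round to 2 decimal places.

0.05 per hour

(1/N)·dN/dt = r(1 − N/K) = 0.47 × (1 − 1.11×10^6/1.246×10^6).
= 0.47 × 0.10915 = 0.0513.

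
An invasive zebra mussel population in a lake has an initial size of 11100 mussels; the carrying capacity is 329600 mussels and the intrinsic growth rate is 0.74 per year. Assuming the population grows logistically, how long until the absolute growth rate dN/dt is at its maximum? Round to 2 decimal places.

4.54 years

Logistic growth is fastest at N = K/2 = 164800.
A = (K − N₀)/N₀ = 28.694. Set K/(1 + A·e^(−rt)) = K/2 → A·e^(−rt) = 1.
e^(−0.74t) = 1/28.694 = 0.0348509, so t = ln(28.694)/0.74 = 3.3567/0.74 = 4.5361.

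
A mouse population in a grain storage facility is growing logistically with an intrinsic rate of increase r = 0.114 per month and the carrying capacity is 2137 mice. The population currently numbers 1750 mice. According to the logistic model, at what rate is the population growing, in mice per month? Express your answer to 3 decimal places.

dN/dt = rN(1 − N/K) = 0.114 × 1750 × (1 − 1750/2137).
1 − 1750/2137 = 0.18109; dN/dt = 0.114 × 1750 × 0.18109 = 36.128.

36.128 mice per month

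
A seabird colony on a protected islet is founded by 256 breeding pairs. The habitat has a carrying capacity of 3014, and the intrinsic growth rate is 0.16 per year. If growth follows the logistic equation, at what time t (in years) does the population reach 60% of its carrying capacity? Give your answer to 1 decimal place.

17.4 years

A = (K − N₀)/N₀ = (3014 − 256)/256 = 10.773.
Solve 3014/(1 + 10.773·e^(−0.16t)) = 1808.4: 1 + 10.773·e^(−0.16t) = 1.6667, so e^(−0.16t) = 0.0618806.
−0.16·t = ln(0.0618806) = -2.7825, so t = 2.7825/0.16 = 17.391.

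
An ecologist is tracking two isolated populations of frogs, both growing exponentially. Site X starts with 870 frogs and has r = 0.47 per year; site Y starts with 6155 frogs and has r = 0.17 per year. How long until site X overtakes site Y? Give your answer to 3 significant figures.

6.52 years

Set 870·e^(0.47t) = 6155·e^(0.17t).
e^((0.47 − 0.17)t) = 6155/870 → e^(0.3·t) = 7.0747.
0.3·t = ln(7.0747) = 1.9565, so t = 1.9565/0.3 = 6.5218.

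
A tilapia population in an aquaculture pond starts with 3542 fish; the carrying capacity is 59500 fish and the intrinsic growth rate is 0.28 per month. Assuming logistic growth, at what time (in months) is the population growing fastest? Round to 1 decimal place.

9.9 months

Logistic growth is fastest at N = K/2 = 29750.
A = (K − N₀)/N₀ = 15.798. Set K/(1 + A·e^(−rt)) = K/2 → A·e^(−rt) = 1.
e^(−0.28t) = 1/15.798 = 0.0632975, so t = ln(15.798)/0.28 = 2.7599/0.28 = 9.8568.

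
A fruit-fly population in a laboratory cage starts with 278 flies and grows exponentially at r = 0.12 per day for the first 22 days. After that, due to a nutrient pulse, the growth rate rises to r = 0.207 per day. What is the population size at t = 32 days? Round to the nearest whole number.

30873 flies

Phase 1: N(22) = 278·e^(0.12×22) = 278·e^2.64 = 3895.67.
Phase 2 runs for 32 − 22 = 10 days at r = 0.207.
N(32) = 3895.67·e^(0.207×10) = 3895.67·e^2.07 = 30872.5.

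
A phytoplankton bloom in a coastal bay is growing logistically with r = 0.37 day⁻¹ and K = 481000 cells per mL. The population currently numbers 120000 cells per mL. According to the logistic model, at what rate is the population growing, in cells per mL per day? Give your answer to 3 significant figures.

dN/dt = rN(1 − N/K) = 0.37 × 120000 × (1 − 120000/481000).
1 − 120000/481000 = 0.75052; dN/dt = 0.37 × 120000 × 0.75052 = 33323.

33300 cells per mL per day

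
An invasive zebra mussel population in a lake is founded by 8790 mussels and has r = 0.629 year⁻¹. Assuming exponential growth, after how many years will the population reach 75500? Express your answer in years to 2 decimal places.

3.42 years

Set N₀·e^(rt) = 75500: e^(0.629·t) = 75500/8790 = 8.5893.
0.629·t = ln(8.5893) = 2.1505, so t = 2.1505/0.629 = 3.4189.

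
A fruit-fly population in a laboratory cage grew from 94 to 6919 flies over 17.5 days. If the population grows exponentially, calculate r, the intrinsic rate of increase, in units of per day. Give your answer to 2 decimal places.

0.25 per day

From N(t) = N₀·e^(rt): e^(r·17.5) = 6919/94 = 73.606.
r·17.5 = ln(73.606) = 4.2987, so r = 4.2987/17.5 = 0.24564.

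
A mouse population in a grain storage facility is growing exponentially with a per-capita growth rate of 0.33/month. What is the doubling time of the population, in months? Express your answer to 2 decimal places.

Doubling time t_d = ln(2)/r = 0.6931/0.33 = 2.1004.

2.10 months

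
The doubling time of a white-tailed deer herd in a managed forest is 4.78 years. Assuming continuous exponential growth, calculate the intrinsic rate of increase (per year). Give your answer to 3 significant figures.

0.145 per year

r = ln(2)/t_d = 0.6931/4.78 = 0.14501.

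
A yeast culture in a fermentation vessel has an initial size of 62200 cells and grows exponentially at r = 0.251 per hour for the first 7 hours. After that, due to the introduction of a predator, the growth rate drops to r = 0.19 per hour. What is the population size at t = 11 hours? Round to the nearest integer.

Phase 1: N(7) = 62200·e^(0.251×7) = 62200·e^1.757 = 360451.
Phase 2 runs for 11 − 7 = 4 hours at r = 0.19.
N(11) = 360451·e^(0.19×4) = 360451·e^0.76 = 770743.

770743 cells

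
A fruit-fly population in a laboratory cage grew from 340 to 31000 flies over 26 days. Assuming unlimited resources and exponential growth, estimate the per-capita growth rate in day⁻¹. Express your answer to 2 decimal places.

0.17 per day

From N(t) = N₀·e^(rt): e^(r·26) = 31000/340 = 91.176.
r·26 = ln(91.176) = 4.5128, so r = 4.5128/26 = 0.17357.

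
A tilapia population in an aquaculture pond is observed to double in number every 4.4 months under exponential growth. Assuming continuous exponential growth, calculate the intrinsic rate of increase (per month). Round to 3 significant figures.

0.158 per month

r = ln(2)/t_d = 0.6931/4.4 = 0.15753.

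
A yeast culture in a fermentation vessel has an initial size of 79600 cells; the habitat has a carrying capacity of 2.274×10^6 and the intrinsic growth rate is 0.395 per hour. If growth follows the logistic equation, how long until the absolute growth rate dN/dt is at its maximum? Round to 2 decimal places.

8.40 hours

Logistic growth is fastest at N = K/2 = 1.137×10^6.
A = (K − N₀)/N₀ = 27.568. Set K/(1 + A·e^(−rt)) = K/2 → A·e^(−rt) = 1.
e^(−0.395t) = 1/27.568 = 0.0362742, so t = ln(27.568)/0.395 = 3.3166/0.395 = 8.3966.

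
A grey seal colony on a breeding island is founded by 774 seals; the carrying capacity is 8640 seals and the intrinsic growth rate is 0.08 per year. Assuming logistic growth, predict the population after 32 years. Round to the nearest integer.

A = (K − N₀)/N₀ = (8640 − 774)/774 = 10.163.
N(t) = K/(1 + A·e^(−rt)) = 8640/(1 + 10.163×e^(−0.08×32)).
e^(−2.56) = 0.077305; denominator = 1 + 10.163×0.077305 = 1.7856.
N = 8640/1.7856 = 4838.62.

4839 seals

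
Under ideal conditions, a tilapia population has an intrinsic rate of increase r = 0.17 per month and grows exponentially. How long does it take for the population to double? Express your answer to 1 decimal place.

4.1 months

Doubling time t_d = ln(2)/r = 0.6931/0.17 = 4.0773.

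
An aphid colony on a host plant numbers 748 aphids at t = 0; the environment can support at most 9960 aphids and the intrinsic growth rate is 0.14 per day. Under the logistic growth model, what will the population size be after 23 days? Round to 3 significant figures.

A = (K − N₀)/N₀ = (9960 − 748)/748 = 12.316.
N(t) = K/(1 + A·e^(−rt)) = 9960/(1 + 12.316×e^(−0.14×23)).
e^(−3.22) = 0.039955; denominator = 1 + 12.316×0.039955 = 1.4921.
N = 9960/1.4921 = 6675.3.

6680 aphids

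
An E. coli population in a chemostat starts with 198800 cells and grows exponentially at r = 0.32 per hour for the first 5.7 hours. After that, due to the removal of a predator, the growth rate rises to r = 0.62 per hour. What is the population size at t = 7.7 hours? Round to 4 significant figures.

4257000 cells

Phase 1: N(5.7) = 198800·e^(0.32×5.7) = 198800·e^1.824 = 1.231883×10^6.
Phase 2 runs for 7.7 − 5.7 = 2 hours at r = 0.62.
N(7.7) = 1.231883×10^6·e^(0.62×2) = 1.231883×10^6·e^1.24 = 4.256912×10^6.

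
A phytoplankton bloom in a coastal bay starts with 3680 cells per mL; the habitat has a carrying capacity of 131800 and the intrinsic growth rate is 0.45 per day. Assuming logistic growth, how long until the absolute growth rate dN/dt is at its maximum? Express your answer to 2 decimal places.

Logistic growth is fastest at N = K/2 = 65900.
A = (K − N₀)/N₀ = 34.815. Set K/(1 + A·e^(−rt)) = K/2 → A·e^(−rt) = 1.
e^(−0.45t) = 1/34.815 = 0.0287231, so t = ln(34.815)/0.45 = 3.5501/0.45 = 7.889.

7.89 days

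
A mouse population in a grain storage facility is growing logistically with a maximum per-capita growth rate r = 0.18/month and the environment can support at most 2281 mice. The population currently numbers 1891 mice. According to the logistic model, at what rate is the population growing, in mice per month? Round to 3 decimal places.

58.197 mice per month

dN/dt = rN(1 − N/K) = 0.18 × 1891 × (1 − 1891/2281).
1 − 1891/2281 = 0.17098; dN/dt = 0.18 × 1891 × 0.17098 = 58.197.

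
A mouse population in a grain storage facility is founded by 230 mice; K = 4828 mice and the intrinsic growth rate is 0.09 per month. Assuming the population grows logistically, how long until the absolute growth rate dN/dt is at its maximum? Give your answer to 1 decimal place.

33.3 months

Logistic growth is fastest at N = K/2 = 2414.
A = (K − N₀)/N₀ = 19.991. Set K/(1 + A·e^(−rt)) = K/2 → A·e^(−rt) = 1.
e^(−0.09t) = 1/19.991 = 0.0500217, so t = ln(19.991)/0.09 = 2.9953/0.09 = 33.281.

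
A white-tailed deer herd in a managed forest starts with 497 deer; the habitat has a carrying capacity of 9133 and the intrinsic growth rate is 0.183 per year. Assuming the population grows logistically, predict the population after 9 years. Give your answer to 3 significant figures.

2100 deer

A = (K − N₀)/N₀ = (9133 − 497)/497 = 17.376.
N(t) = K/(1 + A·e^(−rt)) = 9133/(1 + 17.376×e^(−0.183×9)).
e^(−1.647) = 0.19263; denominator = 1 + 17.376×0.19263 = 4.3471.
N = 9133/4.3471 = 2100.92.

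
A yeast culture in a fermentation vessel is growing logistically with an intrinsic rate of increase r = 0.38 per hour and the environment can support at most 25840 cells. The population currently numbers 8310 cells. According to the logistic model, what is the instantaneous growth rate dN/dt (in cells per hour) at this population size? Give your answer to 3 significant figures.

2140 cells per hour

dN/dt = rN(1 − N/K) = 0.38 × 8310 × (1 − 8310/25840).
1 − 8310/25840 = 0.67841; dN/dt = 0.38 × 8310 × 0.67841 = 2142.3.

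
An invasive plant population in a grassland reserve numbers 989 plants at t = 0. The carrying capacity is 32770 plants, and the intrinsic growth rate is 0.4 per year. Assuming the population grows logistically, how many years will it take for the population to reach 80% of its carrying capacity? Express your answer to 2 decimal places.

A = (K − N₀)/N₀ = (32770 − 989)/989 = 32.134.
Solve 32770/(1 + 32.134·e^(−0.4t)) = 26216: 1 + 32.134·e^(−0.4t) = 1.25, so e^(−0.4t) = 0.00777981.
−0.4·t = ln(0.00777981) = -4.8562, so t = 4.8562/0.4 = 12.141.

12.14 years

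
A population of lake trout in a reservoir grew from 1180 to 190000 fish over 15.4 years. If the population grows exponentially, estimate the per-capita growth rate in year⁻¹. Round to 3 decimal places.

0.330 per year

From N(t) = N₀·e^(rt): e^(r·15.4) = 190000/1180 = 161.02.
r·15.4 = ln(161.02) = 5.0815, so r = 5.0815/15.4 = 0.32997.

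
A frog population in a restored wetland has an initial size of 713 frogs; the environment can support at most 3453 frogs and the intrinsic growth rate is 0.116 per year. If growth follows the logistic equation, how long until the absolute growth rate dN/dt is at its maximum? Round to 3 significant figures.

Logistic growth is fastest at N = K/2 = 1726.5.
A = (K − N₀)/N₀ = 3.8429. Set K/(1 + A·e^(−rt)) = K/2 → A·e^(−rt) = 1.
e^(−0.116t) = 1/3.8429 = 0.260219, so t = ln(3.8429)/0.116 = 1.3462/0.116 = 11.605.

11.6 years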